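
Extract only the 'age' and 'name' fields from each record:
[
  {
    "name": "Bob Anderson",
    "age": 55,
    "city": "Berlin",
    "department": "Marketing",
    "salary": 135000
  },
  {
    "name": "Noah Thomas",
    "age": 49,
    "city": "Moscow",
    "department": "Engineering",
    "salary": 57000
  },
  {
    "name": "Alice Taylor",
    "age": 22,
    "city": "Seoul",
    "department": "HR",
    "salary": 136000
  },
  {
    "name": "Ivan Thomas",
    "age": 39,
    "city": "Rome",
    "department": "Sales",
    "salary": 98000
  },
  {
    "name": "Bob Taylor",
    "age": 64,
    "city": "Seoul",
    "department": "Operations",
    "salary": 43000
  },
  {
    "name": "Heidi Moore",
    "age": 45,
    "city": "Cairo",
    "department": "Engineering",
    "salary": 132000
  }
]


Original: 6 records with fields: name, age, city, department, salary
Keep: ['age', 'name']
Drop: ['city', 'department', 'salary']
Result: 6 records, 2 fields each

[
  {
    "age": 55,
    "name": "Bob Anderson"
  },
  {
    "age": 49,
    "name": "Noah Thomas"
  },
  {
    "age": 22,
    "name": "Alice Taylor"
  },
  {
    "age": 39,
    "name": "Ivan Thomas"
  },
  {
    "age": 64,
    "name": "Bob Taylor"
  },
  {
    "age": 45,
    "name": "Heidi Moore"
  }
]


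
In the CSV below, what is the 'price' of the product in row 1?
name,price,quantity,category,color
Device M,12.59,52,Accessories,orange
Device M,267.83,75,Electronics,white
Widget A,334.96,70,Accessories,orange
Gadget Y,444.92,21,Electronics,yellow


Query: Row 1 ('Device M'), column 'price'
Value: 12.59

12.59


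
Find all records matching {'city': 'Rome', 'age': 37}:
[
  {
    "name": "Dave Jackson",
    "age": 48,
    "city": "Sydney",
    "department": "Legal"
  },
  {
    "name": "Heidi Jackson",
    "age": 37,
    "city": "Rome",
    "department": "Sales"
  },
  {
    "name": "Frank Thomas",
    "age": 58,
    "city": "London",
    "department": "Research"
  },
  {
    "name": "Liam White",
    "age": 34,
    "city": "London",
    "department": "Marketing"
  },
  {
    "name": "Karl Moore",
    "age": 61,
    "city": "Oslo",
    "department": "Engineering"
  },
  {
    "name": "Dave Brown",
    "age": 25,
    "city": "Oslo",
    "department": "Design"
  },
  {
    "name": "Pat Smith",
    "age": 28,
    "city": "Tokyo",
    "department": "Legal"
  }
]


Search criteria: {'city': 'Rome', 'age': 37}

Checking 7 records:
  Dave Jackson: {city: Sydney, age: 48}
  Heidi Jackson: {city: Rome, age: 37} <-- MATCH
  Frank Thomas: {city: London, age: 58}
  Liam White: {city: London, age: 34}
  Karl Moore: {city: Oslo, age: 61}
  Dave Brown: {city: Oslo, age: 25}
  Pat Smith: {city: Tokyo, age: 28}

Matches: ["Heidi Jackson"]

["Heidi Jackson"]


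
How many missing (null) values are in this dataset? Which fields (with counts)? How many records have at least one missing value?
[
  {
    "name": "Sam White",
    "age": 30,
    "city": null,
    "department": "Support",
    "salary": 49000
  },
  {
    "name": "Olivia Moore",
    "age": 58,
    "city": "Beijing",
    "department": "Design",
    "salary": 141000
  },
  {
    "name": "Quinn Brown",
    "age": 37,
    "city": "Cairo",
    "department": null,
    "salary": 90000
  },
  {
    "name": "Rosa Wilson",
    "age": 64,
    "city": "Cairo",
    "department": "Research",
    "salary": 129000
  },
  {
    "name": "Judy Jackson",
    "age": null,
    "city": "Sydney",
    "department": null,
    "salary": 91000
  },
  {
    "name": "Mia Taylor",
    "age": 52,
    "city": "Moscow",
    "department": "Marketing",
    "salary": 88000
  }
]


Checking for missing (null) values in 6 records:

  Sam White: city
  Olivia Moore: complete
  Quinn Brown: department
  Rosa Wilson: complete
  Judy Jackson: age, department
  Mia Taylor: complete

Per field:
  name: 0 missing
  age: 1 missing
  city: 1 missing
  department: 2 missing
  salary: 0 missing

Total missing values: 4
Records with any missing: 3

4 missing values (age: 1, city: 1, department: 2); 3 incomplete records


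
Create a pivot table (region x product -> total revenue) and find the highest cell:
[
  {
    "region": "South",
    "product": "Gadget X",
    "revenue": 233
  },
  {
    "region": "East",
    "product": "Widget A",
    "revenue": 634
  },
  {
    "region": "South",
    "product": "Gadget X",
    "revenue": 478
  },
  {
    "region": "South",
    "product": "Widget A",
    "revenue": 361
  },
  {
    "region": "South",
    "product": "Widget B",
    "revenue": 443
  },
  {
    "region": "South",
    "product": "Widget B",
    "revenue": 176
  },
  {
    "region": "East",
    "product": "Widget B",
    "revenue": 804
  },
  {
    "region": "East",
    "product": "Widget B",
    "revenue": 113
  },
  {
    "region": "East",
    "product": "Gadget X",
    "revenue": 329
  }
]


Pivot: region (rows) x product (columns) -> total revenue

     Gadget X      Widget A      Widget B    
East           329           634           917  
South          711           361           619  

Highest: East / Widget B = $917

East / Widget B = $917


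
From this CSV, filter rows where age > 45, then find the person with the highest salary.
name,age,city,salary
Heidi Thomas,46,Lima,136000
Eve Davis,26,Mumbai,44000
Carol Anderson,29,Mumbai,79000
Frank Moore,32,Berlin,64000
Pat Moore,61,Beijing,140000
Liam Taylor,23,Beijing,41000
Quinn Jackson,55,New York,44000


Filter: age > 45
Sort by: salary (descending)

Filtered records (3):
  Pat Moore, age 61, salary $140000
  Heidi Thomas, age 46, salary $136000
  Quinn Jackson, age 55, salary $44000

Highest salary: Pat Moore ($140000)

Pat Moore


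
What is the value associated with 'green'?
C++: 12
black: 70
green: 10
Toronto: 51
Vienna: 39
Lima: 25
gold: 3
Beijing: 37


Looking up key 'green'
Value: 10

10


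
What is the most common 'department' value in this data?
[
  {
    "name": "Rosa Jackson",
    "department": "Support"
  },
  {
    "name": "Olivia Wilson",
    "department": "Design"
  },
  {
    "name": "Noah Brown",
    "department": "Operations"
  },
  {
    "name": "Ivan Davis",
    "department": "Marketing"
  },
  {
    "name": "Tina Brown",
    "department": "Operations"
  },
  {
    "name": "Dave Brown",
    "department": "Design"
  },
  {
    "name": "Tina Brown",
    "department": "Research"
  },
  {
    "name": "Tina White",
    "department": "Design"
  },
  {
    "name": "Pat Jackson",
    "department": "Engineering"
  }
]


Counting 'department' values across 9 records:

  Design: 3 ###
  Operations: 2 ##
  Support: 1 #
  Marketing: 1 #
  Research: 1 #
  Engineering: 1 #

Most common: Design (3 times)

Design (3 times)


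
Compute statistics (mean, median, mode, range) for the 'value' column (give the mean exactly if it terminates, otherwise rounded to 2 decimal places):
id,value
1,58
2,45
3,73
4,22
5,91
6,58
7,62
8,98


Data: [58, 45, 73, 22, 91, 58, 62, 98]
Count: 8
Sum: 507
Mean: 507/8 = 63.375
Sorted: [22, 45, 58, 58, 62, 73, 91, 98]
Median: 60.0
Mode: 58 (2 times)
Range: 98 - 22 = 76
Min: 22, Max: 98

mean=63.375, median=60.0, mode=58, range=76


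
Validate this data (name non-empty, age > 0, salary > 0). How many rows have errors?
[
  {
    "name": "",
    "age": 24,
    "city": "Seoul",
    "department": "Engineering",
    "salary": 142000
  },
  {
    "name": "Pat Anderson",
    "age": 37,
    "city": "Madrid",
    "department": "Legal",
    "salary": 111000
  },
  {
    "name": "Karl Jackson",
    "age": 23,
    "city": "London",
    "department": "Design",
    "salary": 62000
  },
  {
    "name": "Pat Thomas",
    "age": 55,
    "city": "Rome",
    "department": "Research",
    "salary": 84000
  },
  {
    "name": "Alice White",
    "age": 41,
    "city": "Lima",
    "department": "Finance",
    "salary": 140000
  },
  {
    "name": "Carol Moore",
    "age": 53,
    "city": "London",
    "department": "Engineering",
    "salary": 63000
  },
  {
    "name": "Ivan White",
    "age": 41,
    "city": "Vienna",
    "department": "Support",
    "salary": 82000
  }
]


Validating 7 records:
Rules: name non-empty, age > 0, salary > 0

  Row 1 (???): empty name
  Row 2 (Pat Anderson): OK
  Row 3 (Karl Jackson): OK
  Row 4 (Pat Thomas): OK
  Row 5 (Alice White): OK
  Row 6 (Carol Moore): OK
  Row 7 (Ivan White): OK

Total errors: 1

1 errors


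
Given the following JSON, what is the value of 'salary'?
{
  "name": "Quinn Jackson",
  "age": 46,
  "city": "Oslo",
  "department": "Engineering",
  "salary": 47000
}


Looking up field 'salary'
Value: 47000

47000


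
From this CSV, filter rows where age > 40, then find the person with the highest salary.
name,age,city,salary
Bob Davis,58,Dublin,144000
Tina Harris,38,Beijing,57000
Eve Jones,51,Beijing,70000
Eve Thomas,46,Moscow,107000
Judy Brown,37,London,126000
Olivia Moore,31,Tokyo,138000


Filter: age > 40
Sort by: salary (descending)

Filtered records (3):
  Bob Davis, age 58, salary $144000
  Eve Thomas, age 46, salary $107000
  Eve Jones, age 51, salary $70000

Highest salary: Bob Davis ($144000)

Bob Davis


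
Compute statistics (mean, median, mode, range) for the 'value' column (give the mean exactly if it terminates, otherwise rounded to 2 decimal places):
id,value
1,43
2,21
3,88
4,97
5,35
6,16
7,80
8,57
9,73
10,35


Data: [43, 21, 88, 97, 35, 16, 80, 57, 73, 35]
Count: 10
Sum: 545
Mean: 545/10 = 54.5
Sorted: [16, 21, 35, 35, 43, 57, 73, 80, 88, 97]
Median: 50.0
Mode: 35 (2 times)
Range: 97 - 16 = 81
Min: 16, Max: 97

mean=54.5, median=50.0, mode=35, range=81


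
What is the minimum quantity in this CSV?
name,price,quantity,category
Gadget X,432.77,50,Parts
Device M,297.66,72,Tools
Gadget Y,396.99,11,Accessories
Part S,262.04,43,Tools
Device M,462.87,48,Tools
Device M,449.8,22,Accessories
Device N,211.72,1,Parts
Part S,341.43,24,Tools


Computing minimum quantity:
Values: [50, 72, 11, 43, 48, 22, 1, 24]
Min = 1

1


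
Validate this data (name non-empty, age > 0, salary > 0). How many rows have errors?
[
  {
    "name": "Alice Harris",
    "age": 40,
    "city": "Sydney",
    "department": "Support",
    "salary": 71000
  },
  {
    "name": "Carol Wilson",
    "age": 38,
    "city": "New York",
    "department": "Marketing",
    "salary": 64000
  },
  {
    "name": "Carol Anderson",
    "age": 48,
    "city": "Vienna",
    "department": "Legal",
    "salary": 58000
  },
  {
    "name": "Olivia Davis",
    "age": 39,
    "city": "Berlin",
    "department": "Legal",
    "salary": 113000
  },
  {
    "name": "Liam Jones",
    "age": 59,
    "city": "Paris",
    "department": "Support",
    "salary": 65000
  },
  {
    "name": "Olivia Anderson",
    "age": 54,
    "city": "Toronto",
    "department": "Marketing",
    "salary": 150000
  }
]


Validating 6 records:
Rules: name non-empty, age > 0, salary > 0

  Row 1 (Alice Harris): OK
  Row 2 (Carol Wilson): OK
  Row 3 (Carol Anderson): OK
  Row 4 (Olivia Davis): OK
  Row 5 (Liam Jones): OK
  Row 6 (Olivia Anderson): OK

Total errors: 0

0 errors


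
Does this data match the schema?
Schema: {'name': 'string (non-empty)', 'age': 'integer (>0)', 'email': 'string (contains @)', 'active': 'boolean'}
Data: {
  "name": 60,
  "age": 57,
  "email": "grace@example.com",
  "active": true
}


Validating each field against schema:
  name: FAIL (60 is not a string)
  age: OK (positive integer)
  email: OK (string with @)
  active: OK (boolean)

Result: INVALID (1 error: name)

INVALID (1 error: name)


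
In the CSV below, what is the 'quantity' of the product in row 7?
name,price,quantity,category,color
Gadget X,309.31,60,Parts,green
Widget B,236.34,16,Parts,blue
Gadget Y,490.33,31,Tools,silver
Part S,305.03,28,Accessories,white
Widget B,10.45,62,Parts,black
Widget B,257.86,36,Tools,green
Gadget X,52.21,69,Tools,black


Query: Row 7 ('Gadget X'), column 'quantity'
Value: 69

69


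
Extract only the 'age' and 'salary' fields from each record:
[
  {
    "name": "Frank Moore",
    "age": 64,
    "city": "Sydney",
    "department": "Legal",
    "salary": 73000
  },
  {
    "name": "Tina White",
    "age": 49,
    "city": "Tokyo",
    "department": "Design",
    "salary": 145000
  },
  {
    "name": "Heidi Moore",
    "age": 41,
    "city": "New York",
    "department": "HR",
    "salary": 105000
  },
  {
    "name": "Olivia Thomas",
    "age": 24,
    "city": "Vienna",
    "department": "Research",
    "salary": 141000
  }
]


Original: 4 records with fields: name, age, city, department, salary
Keep: ['age', 'salary']
Drop: ['name', 'city', 'department']
Result: 4 records, 2 fields each

[
  {
    "age": 64,
    "salary": 73000
  },
  {
    "age": 49,
    "salary": 145000
  },
  {
    "age": 41,
    "salary": 105000
  },
  {
    "age": 24,
    "salary": 141000
  }
]


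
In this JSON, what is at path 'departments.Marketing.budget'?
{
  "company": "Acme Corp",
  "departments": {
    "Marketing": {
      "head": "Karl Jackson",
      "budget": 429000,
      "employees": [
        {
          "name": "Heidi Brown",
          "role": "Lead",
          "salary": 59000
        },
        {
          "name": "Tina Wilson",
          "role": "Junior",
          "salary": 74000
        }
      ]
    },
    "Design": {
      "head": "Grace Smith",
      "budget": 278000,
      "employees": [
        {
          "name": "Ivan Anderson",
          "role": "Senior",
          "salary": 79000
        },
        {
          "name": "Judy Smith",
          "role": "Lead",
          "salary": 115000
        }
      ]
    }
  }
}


Path: departments.Marketing.budget

Navigate:
  -> departments
  -> Marketing
  -> budget = 429000

429000


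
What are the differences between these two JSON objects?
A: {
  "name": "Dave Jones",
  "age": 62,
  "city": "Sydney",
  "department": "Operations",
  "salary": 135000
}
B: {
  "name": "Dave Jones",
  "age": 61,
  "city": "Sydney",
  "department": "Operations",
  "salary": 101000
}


Comparing each field (in key order):
  name: same
  age: DIFFERENT
  city: same
  department: same
  salary: DIFFERENT
Differences:
  age: 62 -> 61
  salary: 135000 -> 101000

2 field(s) changed

2 changes: age, salary


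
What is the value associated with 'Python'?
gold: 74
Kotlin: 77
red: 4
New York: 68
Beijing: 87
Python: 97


Looking up key 'Python'
Value: 97

97


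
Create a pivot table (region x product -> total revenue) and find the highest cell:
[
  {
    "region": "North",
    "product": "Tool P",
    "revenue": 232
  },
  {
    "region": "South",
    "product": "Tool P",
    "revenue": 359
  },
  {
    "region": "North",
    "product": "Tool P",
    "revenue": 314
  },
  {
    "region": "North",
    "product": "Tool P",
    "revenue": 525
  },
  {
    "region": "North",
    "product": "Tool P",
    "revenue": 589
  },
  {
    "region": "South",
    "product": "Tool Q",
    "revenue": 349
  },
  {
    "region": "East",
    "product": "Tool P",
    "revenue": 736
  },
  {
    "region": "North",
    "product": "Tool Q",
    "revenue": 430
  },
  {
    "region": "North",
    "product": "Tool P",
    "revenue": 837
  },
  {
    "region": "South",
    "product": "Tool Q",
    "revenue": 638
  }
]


Pivot: region (rows) x product (columns) -> total revenue

     Tool P        Tool Q      
East           736             0  
North         2497           430  
South          359           987  

Highest: North / Tool P = $2497

North / Tool P = $2497


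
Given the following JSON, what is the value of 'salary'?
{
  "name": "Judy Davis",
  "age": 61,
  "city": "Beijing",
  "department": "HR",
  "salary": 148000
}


Looking up field 'salary'
Value: 148000

148000


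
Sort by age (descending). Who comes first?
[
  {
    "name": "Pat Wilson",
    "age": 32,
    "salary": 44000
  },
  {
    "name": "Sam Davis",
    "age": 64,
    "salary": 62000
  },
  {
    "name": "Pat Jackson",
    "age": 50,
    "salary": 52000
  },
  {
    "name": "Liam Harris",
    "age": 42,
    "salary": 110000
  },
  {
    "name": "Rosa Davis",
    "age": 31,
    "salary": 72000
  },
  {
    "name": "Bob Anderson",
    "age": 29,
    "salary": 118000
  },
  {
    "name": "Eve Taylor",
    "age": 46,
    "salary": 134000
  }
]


Sort by: age (descending)

Sorted order:
  1. Sam Davis (age = 64)
  2. Pat Jackson (age = 50)
  3. Eve Taylor (age = 46)
  4. Liam Harris (age = 42)
  5. Pat Wilson (age = 32)
  6. Rosa Davis (age = 31)
  7. Bob Anderson (age = 29)

First: Sam Davis

Sam Davis


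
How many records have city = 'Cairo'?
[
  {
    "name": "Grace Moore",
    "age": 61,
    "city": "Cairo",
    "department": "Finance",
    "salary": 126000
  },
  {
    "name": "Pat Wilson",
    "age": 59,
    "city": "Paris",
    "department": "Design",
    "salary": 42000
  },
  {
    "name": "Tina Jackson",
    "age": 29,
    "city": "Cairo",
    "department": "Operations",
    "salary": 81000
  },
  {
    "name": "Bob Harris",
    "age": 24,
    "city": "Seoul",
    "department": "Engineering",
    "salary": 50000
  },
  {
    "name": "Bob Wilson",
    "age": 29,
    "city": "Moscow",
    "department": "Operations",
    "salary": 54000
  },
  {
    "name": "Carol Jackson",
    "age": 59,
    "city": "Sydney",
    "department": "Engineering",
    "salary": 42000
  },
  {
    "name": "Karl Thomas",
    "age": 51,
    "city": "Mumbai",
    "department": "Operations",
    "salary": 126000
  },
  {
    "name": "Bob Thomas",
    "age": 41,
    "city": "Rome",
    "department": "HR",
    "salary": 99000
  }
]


Data: 8 records
Condition: city = 'Cairo'

Checking each record:
  Grace Moore: Cairo MATCH
  Pat Wilson: Paris
  Tina Jackson: Cairo MATCH
  Bob Harris: Seoul
  Bob Wilson: Moscow
  Carol Jackson: Sydney
  Karl Thomas: Mumbai
  Bob Thomas: Rome

Count: 2

2


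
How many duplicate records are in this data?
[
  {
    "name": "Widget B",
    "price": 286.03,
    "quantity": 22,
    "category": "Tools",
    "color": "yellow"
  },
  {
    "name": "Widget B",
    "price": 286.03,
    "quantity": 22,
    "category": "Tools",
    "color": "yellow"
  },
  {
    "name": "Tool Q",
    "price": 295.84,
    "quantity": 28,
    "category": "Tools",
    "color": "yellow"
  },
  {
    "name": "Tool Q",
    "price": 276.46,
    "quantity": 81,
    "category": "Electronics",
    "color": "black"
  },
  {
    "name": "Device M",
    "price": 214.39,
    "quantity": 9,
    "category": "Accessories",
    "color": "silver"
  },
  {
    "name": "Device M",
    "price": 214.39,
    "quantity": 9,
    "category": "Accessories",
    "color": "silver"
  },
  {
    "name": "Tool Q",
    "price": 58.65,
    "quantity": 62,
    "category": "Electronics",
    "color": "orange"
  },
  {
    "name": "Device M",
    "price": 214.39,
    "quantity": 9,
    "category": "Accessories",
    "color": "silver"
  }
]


Checking 8 records for duplicates:

  Row 1: Widget B ($286.03, qty 22)
  Row 2: Widget B ($286.03, qty 22) <-- DUPLICATE
  Row 3: Tool Q ($295.84, qty 28)
  Row 4: Tool Q ($276.46, qty 81)
  Row 5: Device M ($214.39, qty 9)
  Row 6: Device M ($214.39, qty 9) <-- DUPLICATE
  Row 7: Tool Q ($58.65, qty 62)
  Row 8: Device M ($214.39, qty 9) <-- DUPLICATE

Duplicates found: 3
Unique records: 5

3 duplicates, 5 unique


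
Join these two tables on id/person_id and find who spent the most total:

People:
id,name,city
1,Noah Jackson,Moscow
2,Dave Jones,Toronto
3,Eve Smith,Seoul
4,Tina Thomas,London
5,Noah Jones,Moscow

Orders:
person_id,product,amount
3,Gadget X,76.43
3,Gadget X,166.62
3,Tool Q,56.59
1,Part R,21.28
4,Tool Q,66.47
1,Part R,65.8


Join on: people.id = orders.person_id

Joined rows:
  Eve Smith (Seoul) bought Gadget X for $76.43
  Eve Smith (Seoul) bought Gadget X for $166.62
  Eve Smith (Seoul) bought Tool Q for $56.59
  Noah Jackson (Moscow) bought Part R for $21.28
  Tina Thomas (London) bought Tool Q for $66.47
  Noah Jackson (Moscow) bought Part R for $65.8

Total per person:
  Eve Smith: $299.64
  Noah Jackson: $87.08
  Tina Thomas: $66.47

Top spender: Eve Smith ($299.64)

Eve Smith ($299.64)


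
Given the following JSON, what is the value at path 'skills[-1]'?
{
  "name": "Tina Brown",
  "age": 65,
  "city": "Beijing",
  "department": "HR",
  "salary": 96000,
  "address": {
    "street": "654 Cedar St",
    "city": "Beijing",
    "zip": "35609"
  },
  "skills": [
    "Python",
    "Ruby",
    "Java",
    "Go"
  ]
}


Query: skills[-1]
Path: skills -> last element
Value: Go

Go


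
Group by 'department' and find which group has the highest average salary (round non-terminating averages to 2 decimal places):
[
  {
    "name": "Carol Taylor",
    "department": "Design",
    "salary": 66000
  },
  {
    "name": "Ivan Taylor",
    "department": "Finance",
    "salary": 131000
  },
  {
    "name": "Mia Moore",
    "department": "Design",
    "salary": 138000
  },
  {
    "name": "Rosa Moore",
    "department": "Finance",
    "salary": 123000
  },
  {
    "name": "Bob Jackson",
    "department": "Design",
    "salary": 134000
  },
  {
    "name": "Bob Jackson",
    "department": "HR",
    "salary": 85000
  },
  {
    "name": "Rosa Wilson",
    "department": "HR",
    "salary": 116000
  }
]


Group by: department

Groups:
  Design: 3 people, avg salary = 338000/3 ≈ $112666.67
  Finance: 2 people, avg salary = 254000/2 = $127000
  HR: 2 people, avg salary = 201000/2 = $100500

Highest average salary: Finance ($127000)

Finance ($127000)


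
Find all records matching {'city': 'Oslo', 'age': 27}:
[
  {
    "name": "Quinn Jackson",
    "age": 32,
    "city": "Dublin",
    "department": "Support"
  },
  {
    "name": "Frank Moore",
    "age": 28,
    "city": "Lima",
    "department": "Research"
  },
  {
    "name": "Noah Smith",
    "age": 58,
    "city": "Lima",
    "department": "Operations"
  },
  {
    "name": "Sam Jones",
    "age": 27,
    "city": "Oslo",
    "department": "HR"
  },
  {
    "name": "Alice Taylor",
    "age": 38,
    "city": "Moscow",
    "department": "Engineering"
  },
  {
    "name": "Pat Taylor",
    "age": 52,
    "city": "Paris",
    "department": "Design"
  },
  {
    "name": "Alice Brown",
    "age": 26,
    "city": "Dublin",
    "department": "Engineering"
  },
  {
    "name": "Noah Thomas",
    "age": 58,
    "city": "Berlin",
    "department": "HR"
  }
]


Search criteria: {'city': 'Oslo', 'age': 27}

Checking 8 records:
  Quinn Jackson: {city: Dublin, age: 32}
  Frank Moore: {city: Lima, age: 28}
  Noah Smith: {city: Lima, age: 58}
  Sam Jones: {city: Oslo, age: 27} <-- MATCH
  Alice Taylor: {city: Moscow, age: 38}
  Pat Taylor: {city: Paris, age: 52}
  Alice Brown: {city: Dublin, age: 26}
  Noah Thomas: {city: Berlin, age: 58}

Matches: ["Sam Jones"]

["Sam Jones"]


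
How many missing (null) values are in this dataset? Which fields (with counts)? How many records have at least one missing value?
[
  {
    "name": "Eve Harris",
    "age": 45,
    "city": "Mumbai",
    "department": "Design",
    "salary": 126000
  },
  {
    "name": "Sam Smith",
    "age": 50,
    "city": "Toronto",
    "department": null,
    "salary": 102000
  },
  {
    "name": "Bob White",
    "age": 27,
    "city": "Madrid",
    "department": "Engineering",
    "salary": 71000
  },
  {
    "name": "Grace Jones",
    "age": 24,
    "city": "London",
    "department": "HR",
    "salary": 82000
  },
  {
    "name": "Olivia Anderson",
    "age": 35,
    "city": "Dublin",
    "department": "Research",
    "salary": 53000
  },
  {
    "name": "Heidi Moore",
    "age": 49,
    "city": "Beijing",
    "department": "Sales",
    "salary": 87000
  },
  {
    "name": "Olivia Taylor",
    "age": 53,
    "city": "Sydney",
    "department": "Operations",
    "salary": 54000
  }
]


Checking for missing (null) values in 7 records:

  Eve Harris: complete
  Sam Smith: department
  Bob White: complete
  Grace Jones: complete
  Olivia Anderson: complete
  Heidi Moore: complete
  Olivia Taylor: complete

Per field:
  name: 0 missing
  age: 0 missing
  city: 0 missing
  department: 1 missing
  salary: 0 missing

Total missing values: 1
Records with any missing: 1

1 missing values (department: 1); 1 incomplete records


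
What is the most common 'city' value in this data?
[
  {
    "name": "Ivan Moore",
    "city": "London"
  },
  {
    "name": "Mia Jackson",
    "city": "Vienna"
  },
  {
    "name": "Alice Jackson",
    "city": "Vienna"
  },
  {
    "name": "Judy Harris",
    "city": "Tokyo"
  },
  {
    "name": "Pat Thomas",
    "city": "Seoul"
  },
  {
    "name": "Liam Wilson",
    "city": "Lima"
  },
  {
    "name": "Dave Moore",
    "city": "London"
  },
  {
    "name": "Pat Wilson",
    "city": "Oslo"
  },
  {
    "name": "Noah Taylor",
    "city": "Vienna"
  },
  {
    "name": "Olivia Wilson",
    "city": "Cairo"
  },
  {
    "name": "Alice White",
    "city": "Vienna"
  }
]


Counting 'city' values across 11 records:

  Vienna: 4 ####
  London: 2 ##
  Tokyo: 1 #
  Seoul: 1 #
  Lima: 1 #
  Oslo: 1 #
  Cairo: 1 #

Most common: Vienna (4 times)

Vienna (4 times)


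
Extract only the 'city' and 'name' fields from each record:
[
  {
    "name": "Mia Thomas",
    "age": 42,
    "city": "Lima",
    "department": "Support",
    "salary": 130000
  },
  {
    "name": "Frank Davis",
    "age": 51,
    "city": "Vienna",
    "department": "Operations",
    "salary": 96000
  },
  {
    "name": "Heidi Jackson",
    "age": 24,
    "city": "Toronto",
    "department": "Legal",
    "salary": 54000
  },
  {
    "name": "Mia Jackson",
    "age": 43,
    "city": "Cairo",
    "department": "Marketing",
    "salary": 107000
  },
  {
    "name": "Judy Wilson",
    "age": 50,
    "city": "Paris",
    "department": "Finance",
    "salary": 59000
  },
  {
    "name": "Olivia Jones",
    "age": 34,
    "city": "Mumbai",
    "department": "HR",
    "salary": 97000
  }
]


Original: 6 records with fields: name, age, city, department, salary
Keep: ['city', 'name']
Drop: ['age', 'department', 'salary']
Result: 6 records, 2 fields each

[
  {
    "city": "Lima",
    "name": "Mia Thomas"
  },
  {
    "city": "Vienna",
    "name": "Frank Davis"
  },
  {
    "city": "Toronto",
    "name": "Heidi Jackson"
  },
  {
    "city": "Cairo",
    "name": "Mia Jackson"
  },
  {
    "city": "Paris",
    "name": "Judy Wilson"
  },
  {
    "city": "Mumbai",
    "name": "Olivia Jones"
  }
]


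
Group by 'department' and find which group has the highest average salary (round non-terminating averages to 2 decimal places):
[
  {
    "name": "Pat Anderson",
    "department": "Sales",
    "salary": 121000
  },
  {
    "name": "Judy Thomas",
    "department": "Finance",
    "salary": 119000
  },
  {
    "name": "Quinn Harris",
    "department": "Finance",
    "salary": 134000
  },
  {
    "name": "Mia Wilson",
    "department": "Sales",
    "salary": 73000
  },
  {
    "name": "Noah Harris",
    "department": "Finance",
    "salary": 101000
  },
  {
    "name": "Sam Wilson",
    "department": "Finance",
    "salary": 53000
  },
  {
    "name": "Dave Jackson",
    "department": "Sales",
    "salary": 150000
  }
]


Group by: department

Groups:
  Finance: 4 people, avg salary = 407000/4 = $101750
  Sales: 3 people, avg salary = 344000/3 ≈ $114666.67

Highest average salary: Sales (≈$114666.67)

Sales (≈$114666.67)


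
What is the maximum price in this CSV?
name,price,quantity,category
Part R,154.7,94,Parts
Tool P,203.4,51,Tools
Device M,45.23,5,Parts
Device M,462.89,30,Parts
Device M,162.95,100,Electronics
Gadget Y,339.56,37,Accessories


Computing maximum price:
Values: [154.7, 203.4, 45.23, 462.89, 162.95, 339.56]
Max = 462.89

462.89


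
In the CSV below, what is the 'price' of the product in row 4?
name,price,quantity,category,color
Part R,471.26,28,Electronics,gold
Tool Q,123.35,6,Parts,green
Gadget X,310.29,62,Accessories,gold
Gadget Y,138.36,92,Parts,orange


Query: Row 4 ('Gadget Y'), column 'price'
Value: 138.36

138.36


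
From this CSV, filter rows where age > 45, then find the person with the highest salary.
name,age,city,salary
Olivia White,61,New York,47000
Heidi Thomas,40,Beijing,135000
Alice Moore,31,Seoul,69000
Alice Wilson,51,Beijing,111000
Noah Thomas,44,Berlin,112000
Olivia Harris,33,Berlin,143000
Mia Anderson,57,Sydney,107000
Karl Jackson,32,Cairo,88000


Filter: age > 45
Sort by: salary (descending)

Filtered records (3):
  Alice Wilson, age 51, salary $111000
  Mia Anderson, age 57, salary $107000
  Olivia White, age 61, salary $47000

Highest salary: Alice Wilson ($111000)

Alice Wilson


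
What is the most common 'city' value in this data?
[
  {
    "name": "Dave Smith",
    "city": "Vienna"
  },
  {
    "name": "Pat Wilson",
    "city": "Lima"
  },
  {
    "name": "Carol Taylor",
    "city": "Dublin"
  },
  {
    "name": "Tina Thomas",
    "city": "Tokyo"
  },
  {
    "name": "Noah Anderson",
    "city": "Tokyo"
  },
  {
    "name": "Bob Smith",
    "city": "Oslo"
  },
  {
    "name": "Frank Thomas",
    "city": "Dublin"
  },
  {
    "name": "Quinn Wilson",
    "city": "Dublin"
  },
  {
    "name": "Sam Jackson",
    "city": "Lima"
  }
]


Counting 'city' values across 9 records:

  Dublin: 3 ###
  Lima: 2 ##
  Tokyo: 2 ##
  Vienna: 1 #
  Oslo: 1 #

Most common: Dublin (3 times)

Dublin (3 times)


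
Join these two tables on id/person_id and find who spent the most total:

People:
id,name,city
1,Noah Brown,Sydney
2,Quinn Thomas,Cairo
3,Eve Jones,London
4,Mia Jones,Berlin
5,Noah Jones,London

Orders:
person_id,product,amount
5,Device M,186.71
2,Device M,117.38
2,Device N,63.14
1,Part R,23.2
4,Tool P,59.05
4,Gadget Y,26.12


Join on: people.id = orders.person_id

Joined rows:
  Noah Jones (London) bought Device M for $186.71
  Quinn Thomas (Cairo) bought Device M for $117.38
  Quinn Thomas (Cairo) bought Device N for $63.14
  Noah Brown (Sydney) bought Part R for $23.2
  Mia Jones (Berlin) bought Tool P for $59.05
  Mia Jones (Berlin) bought Gadget Y for $26.12

Total per person:
  Noah Jones: $186.71
  Quinn Thomas: $180.52
  Mia Jones: $85.17
  Noah Brown: $23.20

Top spender: Noah Jones ($186.71)

Noah Jones ($186.71)


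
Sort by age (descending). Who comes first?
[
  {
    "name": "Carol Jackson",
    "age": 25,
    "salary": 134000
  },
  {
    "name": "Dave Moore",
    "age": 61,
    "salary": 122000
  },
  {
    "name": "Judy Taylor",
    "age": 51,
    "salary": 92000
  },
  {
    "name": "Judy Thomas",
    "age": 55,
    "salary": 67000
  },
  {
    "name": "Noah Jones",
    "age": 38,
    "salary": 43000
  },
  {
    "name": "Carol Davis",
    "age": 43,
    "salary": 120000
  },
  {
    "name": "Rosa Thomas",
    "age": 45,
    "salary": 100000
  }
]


Sort by: age (descending)

Sorted order:
  1. Dave Moore (age = 61)
  2. Judy Thomas (age = 55)
  3. Judy Taylor (age = 51)
  4. Rosa Thomas (age = 45)
  5. Carol Davis (age = 43)
  6. Noah Jones (age = 38)
  7. Carol Jackson (age = 25)

First: Dave Moore

Dave Moore


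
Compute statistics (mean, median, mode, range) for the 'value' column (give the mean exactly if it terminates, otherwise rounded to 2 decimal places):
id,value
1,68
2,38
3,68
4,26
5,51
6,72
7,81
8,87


Data: [68, 38, 68, 26, 51, 72, 81, 87]
Count: 8
Sum: 491
Mean: 491/8 = 61.375
Sorted: [26, 38, 51, 68, 68, 72, 81, 87]
Median: 68.0
Mode: 68 (2 times)
Range: 87 - 26 = 61
Min: 26, Max: 87

mean=61.375, median=68.0, mode=68, range=61


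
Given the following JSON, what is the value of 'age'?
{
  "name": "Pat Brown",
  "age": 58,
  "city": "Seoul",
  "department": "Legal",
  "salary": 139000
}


Looking up field 'age'
Value: 58

58


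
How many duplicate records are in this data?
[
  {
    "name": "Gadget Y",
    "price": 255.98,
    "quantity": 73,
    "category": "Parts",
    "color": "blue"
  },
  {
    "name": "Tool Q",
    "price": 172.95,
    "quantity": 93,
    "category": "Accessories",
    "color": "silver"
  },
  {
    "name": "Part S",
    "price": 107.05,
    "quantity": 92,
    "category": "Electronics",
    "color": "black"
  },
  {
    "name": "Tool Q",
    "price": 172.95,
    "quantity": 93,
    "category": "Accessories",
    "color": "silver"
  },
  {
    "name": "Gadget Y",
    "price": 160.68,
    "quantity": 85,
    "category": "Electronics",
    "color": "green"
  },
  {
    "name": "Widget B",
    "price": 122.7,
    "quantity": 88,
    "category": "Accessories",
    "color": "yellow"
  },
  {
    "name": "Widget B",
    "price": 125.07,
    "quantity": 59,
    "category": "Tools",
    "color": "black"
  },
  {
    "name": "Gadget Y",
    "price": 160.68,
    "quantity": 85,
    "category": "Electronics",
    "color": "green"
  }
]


Checking 8 records for duplicates:

  Row 1: Gadget Y ($255.98, qty 73)
  Row 2: Tool Q ($172.95, qty 93)
  Row 3: Part S ($107.05, qty 92)
  Row 4: Tool Q ($172.95, qty 93) <-- DUPLICATE
  Row 5: Gadget Y ($160.68, qty 85)
  Row 6: Widget B ($122.7, qty 88)
  Row 7: Widget B ($125.07, qty 59)
  Row 8: Gadget Y ($160.68, qty 85) <-- DUPLICATE

Duplicates found: 2
Unique records: 6

2 duplicates, 6 unique


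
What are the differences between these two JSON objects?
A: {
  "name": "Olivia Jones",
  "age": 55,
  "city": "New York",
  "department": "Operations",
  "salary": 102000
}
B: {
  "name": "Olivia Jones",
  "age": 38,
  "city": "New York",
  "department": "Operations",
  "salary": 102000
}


Comparing each field (in key order):
  name: same
  age: DIFFERENT
  city: same
  department: same
  salary: same
Differences:
  age: 55 -> 38

1 field(s) changed

1 change: age


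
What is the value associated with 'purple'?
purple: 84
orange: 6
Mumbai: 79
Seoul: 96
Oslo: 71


Looking up key 'purple'
Value: 84

84


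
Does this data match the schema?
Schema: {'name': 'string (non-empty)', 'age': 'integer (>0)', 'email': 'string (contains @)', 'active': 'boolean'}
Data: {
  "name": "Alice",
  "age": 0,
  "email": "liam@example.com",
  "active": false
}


Validating each field against schema:
  name: OK (non-empty string)
  age: FAIL (0 is not > 0)
  email: OK (string with @)
  active: OK (boolean)

Result: INVALID (1 error: age)

INVALID (1 error: age)


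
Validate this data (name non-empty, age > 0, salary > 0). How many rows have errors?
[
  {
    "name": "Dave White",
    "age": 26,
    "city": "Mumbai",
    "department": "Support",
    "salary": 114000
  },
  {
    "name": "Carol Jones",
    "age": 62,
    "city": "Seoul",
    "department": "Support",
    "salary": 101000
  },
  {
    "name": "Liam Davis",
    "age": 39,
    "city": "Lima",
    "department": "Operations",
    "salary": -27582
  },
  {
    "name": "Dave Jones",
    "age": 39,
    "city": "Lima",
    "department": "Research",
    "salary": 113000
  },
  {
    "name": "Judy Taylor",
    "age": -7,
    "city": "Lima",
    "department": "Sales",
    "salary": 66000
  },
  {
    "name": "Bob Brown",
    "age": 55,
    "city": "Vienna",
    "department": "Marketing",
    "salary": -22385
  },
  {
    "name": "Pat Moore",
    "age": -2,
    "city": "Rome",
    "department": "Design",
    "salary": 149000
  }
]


Validating 7 records:
Rules: name non-empty, age > 0, salary > 0

  Row 1 (Dave White): OK
  Row 2 (Carol Jones): OK
  Row 3 (Liam Davis): negative salary: -27582
  Row 4 (Dave Jones): OK
  Row 5 (Judy Taylor): negative age: -7
  Row 6 (Bob Brown): negative salary: -22385
  Row 7 (Pat Moore): negative age: -2

Total errors: 4

4 errors


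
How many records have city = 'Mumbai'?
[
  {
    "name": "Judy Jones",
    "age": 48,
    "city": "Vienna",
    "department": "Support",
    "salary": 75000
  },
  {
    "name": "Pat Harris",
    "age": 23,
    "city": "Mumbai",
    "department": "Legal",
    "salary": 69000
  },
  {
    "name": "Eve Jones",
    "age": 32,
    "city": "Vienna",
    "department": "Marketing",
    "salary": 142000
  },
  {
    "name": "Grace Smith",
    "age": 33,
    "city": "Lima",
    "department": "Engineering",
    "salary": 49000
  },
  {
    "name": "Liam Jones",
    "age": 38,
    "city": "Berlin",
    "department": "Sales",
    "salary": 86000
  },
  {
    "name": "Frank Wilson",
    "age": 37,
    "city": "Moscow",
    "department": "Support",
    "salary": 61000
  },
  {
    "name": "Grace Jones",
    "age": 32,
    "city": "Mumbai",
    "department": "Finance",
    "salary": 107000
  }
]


Data: 7 records
Condition: city = 'Mumbai'

Checking each record:
  Judy Jones: Vienna
  Pat Harris: Mumbai MATCH
  Eve Jones: Vienna
  Grace Smith: Lima
  Liam Jones: Berlin
  Frank Wilson: Moscow
  Grace Jones: Mumbai MATCH

Count: 2

2


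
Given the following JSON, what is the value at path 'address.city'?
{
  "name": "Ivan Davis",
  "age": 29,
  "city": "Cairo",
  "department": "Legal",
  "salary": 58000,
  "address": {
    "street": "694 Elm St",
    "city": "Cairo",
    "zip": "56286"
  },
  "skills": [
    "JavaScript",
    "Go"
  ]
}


Query: address.city
Path: address -> city
Value: Cairo

Cairo


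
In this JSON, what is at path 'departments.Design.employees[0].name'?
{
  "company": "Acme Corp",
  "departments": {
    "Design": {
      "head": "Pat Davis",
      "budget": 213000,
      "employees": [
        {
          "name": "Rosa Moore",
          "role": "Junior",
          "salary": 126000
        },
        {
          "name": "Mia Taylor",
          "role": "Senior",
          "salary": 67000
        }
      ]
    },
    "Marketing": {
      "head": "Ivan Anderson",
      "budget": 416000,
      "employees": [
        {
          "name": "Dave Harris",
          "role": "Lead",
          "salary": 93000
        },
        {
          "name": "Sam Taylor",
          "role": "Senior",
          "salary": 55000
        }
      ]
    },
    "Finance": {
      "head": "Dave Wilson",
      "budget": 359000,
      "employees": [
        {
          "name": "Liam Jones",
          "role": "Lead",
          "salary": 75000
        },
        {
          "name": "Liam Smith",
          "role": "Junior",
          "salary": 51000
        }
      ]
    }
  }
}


Path: departments.Design.employees[0].name

Navigate:
  -> departments
  -> Design
  -> employees[0].name = 'Rosa Moore'

Rosa Moore


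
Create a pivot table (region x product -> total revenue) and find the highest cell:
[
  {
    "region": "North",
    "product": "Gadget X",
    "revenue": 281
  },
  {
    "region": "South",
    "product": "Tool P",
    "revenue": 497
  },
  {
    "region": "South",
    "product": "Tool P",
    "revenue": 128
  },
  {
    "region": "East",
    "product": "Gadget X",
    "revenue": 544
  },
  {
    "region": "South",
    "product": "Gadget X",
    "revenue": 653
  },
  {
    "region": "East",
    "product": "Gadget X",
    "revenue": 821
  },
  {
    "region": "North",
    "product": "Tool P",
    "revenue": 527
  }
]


Pivot: region (rows) x product (columns) -> total revenue

     Gadget X      Tool P      
East          1365             0  
North          281           527  
South          653           625  

Highest: East / Gadget X = $1365

East / Gadget X = $1365


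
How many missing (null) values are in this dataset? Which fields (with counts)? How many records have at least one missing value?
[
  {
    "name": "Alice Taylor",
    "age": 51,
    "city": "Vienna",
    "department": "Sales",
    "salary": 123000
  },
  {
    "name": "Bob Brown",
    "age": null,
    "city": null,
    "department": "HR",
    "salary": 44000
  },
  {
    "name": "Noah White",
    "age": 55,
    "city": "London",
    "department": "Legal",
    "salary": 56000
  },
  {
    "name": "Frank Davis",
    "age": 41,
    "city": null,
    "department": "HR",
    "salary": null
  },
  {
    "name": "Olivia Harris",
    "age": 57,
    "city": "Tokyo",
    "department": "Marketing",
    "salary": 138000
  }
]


Checking for missing (null) values in 5 records:

  Alice Taylor: complete
  Bob Brown: age, city
  Noah White: complete
  Frank Davis: city, salary
  Olivia Harris: complete

Per field:
  name: 0 missing
  age: 1 missing
  city: 2 missing
  department: 0 missing
  salary: 1 missing

Total missing values: 4
Records with any missing: 2

4 missing values (age: 1, city: 2, salary: 1); 2 incomplete records


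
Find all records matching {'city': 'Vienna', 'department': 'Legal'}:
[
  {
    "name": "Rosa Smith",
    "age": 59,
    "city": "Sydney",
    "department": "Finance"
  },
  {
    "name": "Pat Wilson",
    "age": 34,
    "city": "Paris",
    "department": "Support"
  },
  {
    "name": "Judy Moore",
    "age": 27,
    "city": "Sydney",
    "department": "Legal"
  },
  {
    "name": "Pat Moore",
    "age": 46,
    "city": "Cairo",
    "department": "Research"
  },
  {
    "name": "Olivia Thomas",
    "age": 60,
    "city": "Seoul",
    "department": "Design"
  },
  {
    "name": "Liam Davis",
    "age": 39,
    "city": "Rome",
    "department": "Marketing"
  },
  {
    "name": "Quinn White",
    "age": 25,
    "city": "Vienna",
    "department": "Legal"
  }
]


Search criteria: {'city': 'Vienna', 'department': 'Legal'}

Checking 7 records:
  Rosa Smith: {city: Sydney, department: Finance}
  Pat Wilson: {city: Paris, department: Support}
  Judy Moore: {city: Sydney, department: Legal}
  Pat Moore: {city: Cairo, department: Research}
  Olivia Thomas: {city: Seoul, department: Design}
  Liam Davis: {city: Rome, department: Marketing}
  Quinn White: {city: Vienna, department: Legal} <-- MATCH

Matches: ["Quinn White"]

["Quinn White"]
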